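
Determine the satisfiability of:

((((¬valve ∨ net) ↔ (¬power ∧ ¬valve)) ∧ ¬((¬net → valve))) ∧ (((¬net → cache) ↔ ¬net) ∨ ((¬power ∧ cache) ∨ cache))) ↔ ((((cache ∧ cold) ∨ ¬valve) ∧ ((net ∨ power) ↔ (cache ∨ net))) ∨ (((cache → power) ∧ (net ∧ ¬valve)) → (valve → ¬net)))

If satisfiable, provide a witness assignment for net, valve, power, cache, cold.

net = False, valve = False, power = False, cache = True, cold = True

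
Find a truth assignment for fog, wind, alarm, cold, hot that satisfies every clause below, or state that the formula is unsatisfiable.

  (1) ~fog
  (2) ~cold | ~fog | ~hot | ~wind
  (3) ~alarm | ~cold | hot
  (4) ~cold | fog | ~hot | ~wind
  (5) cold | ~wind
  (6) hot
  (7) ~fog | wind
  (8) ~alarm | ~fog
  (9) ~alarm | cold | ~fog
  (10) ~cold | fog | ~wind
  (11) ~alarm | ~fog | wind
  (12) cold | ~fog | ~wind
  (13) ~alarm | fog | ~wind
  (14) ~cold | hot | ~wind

Unit clause (~fog) forces fog = False.
Unit clause (hot) forces hot = True.
Try wind = True:
  (~cold | fog | ~hot | ~wind) forces cold = False.
  clause (cold | ~wind) is falsified — backtrack.
So wind = False.
Set alarm = False.
Set cold = True.
All clauses satisfied.

fog: False; wind: False; alarm: False; cold: True; hot: True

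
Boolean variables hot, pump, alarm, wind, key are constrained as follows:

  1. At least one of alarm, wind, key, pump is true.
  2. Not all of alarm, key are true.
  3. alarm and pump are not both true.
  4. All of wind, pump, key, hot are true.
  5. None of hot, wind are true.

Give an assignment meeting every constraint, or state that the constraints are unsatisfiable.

Unsatisfiable — no assignment works.

Case hot = True:
  Constraint (5) is violated (hot=T) — contradiction.
Case hot = False:
  Constraint (4) is violated (hot=F) — contradiction.
Both cases fail — unsatisfiable.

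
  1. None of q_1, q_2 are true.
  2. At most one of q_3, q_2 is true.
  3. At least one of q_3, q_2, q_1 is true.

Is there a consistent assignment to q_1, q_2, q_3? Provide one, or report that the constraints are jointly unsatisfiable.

q_1=F; q_2=F; q_3=T

  (1) {q_1, q_2}: 0 true — none ✓
  (2) {q_3, q_2}: 1 true — at most one ✓
  (3) {q_3, q_2, q_1}: 1 true — at least one ✓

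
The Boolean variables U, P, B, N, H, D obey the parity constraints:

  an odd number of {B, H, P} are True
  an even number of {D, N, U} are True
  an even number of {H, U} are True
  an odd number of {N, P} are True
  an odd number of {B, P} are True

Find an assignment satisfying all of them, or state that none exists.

U=F, P=F, B=T, N=T, H=F, D=T

{B, H, P}: 1 true → odd ✓
{D, N, U}: 2 true → even ✓
{H, U}: 0 true → even ✓
{N, P}: 1 true → odd ✓
{B, P}: 1 true → odd ✓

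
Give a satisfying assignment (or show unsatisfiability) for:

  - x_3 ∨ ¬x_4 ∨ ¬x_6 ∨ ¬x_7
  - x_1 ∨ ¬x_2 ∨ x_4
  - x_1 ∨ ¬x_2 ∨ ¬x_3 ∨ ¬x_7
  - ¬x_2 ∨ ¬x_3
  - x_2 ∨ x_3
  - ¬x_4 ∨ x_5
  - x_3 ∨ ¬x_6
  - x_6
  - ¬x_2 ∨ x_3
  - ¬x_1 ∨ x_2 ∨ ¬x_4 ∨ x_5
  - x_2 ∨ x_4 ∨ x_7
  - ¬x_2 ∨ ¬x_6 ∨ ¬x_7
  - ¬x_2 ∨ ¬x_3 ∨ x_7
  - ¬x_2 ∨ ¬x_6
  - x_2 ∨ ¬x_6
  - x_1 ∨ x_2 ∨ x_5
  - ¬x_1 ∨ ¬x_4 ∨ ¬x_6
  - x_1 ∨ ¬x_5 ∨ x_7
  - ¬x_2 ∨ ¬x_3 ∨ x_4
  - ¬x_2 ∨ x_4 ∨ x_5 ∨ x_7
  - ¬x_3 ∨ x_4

Case x_6 = True:
  (x_3 ∨ ¬x_6) forces x_3 = True.
  (¬x_2 ∨ ¬x_3) forces x_2 = False.
  Clause (x_2 ∨ ¬x_6) is falsified — contradiction.
Case x_6 = False:
  Clause (x_6) is falsified — contradiction.
Both cases fail, so the formula is unsatisfiable.

The formula is unsatisfiable.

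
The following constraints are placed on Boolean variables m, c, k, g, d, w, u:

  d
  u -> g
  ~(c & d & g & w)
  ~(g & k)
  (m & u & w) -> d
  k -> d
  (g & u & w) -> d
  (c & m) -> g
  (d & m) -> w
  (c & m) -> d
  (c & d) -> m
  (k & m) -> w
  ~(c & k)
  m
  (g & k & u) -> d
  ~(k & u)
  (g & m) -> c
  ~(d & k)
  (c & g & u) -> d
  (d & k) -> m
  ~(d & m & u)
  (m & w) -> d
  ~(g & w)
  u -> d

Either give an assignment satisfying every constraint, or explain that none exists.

m: True; c: False; k: False; g: False; d: True; w: True; u: False

Unit clause (m) forces m = True.
Unit clause (d) forces d = True.
In (~d | ~m | ~u) only ~u is left, so u = False.
In (~d | ~k) only ~k is left, so k = False.
In (~d | ~m | w) only w is left, so w = True.
In (~g | ~w) only ~g is left, so g = False.
In (~c | g | ~m) only ~c is left, so c = False.
All clauses satisfied.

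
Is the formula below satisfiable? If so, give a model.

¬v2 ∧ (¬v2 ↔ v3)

v2 = False, v3 = True

  ¬v2 = True
  ¬v2 ↔ v3 = True
    ¬v2 = True
Both conjuncts True, so the formula holds.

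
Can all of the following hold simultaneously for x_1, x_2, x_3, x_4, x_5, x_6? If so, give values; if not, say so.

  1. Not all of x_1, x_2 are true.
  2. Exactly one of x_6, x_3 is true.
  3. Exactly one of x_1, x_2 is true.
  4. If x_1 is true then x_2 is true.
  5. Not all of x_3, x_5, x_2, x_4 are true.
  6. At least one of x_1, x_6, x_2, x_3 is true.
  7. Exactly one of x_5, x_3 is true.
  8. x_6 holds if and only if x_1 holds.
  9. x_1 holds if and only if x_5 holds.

x_1=F, x_2=T, x_3=T, x_4=F, x_5=F, x_6=F

  (1) {x_1, x_2}: 1/2 true — not all ✓
  (2) {x_6, x_3}: 1 true — exactly one ✓
  (3) {x_1, x_2}: 1 true — exactly one ✓
  (4) x_1=F ⇒ x_2: vacuous ✓
  (5) {x_3, x_5, x_2, x_4}: 2/4 true — not all ✓
  (6) {x_1, x_6, x_2, x_3}: 2 true — at least one ✓
  (7) {x_5, x_3}: 1 true — exactly one ✓
  (8) x_6=F, x_1=F — same ✓
  (9) x_1=F, x_5=F — same ✓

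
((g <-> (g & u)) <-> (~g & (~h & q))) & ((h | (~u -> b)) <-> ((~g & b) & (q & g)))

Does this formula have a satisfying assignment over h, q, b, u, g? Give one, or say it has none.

h = False; q = False; b = False; u = False; g = True

  (g <-> (g & u)) <-> (~g & (~h & q)) = True
    g <-> (g & u) = False
      g & u = False
    ~g & (~h & q) = False
      ~g = False
      ~h & q = False
        ~h = True
  (h | (~u -> b)) <-> ((~g & b) & (q & g)) = True
    h | (~u -> b) = False
      ~u -> b = False
        ~u = True
    (~g & b) & (q & g) = False
      ~g & b = False
        ~g = False
      q & g = False
Both conjuncts True, so the formula holds.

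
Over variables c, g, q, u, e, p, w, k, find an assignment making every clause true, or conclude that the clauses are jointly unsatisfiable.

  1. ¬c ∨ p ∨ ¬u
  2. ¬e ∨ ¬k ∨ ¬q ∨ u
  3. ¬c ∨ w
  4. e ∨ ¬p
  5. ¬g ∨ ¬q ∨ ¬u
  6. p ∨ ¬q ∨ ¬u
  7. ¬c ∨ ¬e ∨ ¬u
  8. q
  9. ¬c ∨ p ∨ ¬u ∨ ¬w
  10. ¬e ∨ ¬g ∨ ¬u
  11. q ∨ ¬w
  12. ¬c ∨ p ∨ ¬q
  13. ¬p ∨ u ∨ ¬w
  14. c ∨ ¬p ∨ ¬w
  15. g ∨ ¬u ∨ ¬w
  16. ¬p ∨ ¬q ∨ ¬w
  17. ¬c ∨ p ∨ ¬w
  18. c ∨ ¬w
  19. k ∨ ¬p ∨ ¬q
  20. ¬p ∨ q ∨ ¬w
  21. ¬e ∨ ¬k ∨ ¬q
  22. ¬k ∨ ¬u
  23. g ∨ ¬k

c = False; g = True; q = True; u = False; e = False; p = False; w = False; k = True

Unit clause (q) forces q = True.
Try c = True:
  (¬c ∨ w) forces w = True.
  (¬c ∨ p ∨ ¬q) forces p = True.
  clause (¬p ∨ ¬q ∨ ¬w) is falsified — backtrack.
So c = False.
  then (c ∨ ¬w) forces w = False.
Set g = True.
  then (¬g ∨ ¬q ∨ ¬u) forces u = False.
Set e = False.
  then (e ∨ ¬p) forces p = False.
Set k = True.
All clauses satisfied.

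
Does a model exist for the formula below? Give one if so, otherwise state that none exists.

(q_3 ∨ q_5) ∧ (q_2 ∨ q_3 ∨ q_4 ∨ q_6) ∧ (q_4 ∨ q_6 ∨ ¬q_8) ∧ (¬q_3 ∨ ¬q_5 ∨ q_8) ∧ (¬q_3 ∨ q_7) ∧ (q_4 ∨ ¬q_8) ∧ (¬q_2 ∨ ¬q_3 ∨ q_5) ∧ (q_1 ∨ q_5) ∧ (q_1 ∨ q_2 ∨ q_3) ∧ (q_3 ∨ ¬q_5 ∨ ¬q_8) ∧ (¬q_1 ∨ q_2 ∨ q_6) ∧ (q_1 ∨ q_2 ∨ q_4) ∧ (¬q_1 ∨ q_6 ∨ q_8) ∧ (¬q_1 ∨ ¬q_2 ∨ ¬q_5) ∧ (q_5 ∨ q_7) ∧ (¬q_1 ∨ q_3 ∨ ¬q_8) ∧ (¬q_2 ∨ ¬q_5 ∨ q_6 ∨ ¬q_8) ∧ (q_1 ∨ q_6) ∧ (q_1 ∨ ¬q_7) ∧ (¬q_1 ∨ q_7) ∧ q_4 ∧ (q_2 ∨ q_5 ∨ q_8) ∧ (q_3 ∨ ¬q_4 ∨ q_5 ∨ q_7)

Unit clause (q_4) forces q_4 = True.
Set q_1 = False.
  then (q_1 ∨ q_5) forces q_5 = True.
  then (q_1 ∨ q_6) forces q_6 = True.
  then (q_1 ∨ ¬q_7) forces q_7 = False.
  then (¬q_3 ∨ q_7) forces q_3 = False.
  then (q_1 ∨ q_2 ∨ q_3) forces q_2 = True.
  then (q_3 ∨ ¬q_5 ∨ ¬q_8) forces q_8 = False.
All clauses satisfied.

q_1=F; q_2=T; q_3=F; q_4=T; q_5=T; q_6=T; q_7=F; q_8=F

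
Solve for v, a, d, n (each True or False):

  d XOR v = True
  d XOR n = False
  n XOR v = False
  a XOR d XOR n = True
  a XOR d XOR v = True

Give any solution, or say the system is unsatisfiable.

UNSATISFIABLE

Adding constraints 1, 2, 3 mod 2: every variable appears an even number of times on the left, so the left side is 0.
But the right sides sum to 1 (mod 2). 0 ≠ 1 — the system is inconsistent.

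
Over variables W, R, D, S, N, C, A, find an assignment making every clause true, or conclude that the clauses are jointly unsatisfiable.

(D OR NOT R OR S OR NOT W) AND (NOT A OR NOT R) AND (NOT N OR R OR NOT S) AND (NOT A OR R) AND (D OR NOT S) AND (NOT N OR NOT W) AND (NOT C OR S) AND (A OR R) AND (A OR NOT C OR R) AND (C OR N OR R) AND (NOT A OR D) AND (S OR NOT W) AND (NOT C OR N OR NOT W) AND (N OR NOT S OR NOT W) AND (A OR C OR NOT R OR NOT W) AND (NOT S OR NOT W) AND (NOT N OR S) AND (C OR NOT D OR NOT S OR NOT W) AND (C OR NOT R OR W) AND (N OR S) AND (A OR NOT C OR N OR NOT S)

Try W = True:
  (NOT N OR NOT W) forces N = False.
  (S OR NOT W) forces S = True.
  clause (N OR NOT S OR NOT W) is falsified — backtrack.
So W = False.
Set R = True.
  then (NOT A OR NOT R) forces A = False.
  then (C OR NOT R OR W) forces C = True.
  then (NOT C OR S) forces S = True.
  then (A OR NOT C OR N OR NOT S) forces N = True.
  then (D OR NOT S) forces D = True.
All clauses satisfied.

W = False, R = True, D = True, S = True, N = True, C = True, A = False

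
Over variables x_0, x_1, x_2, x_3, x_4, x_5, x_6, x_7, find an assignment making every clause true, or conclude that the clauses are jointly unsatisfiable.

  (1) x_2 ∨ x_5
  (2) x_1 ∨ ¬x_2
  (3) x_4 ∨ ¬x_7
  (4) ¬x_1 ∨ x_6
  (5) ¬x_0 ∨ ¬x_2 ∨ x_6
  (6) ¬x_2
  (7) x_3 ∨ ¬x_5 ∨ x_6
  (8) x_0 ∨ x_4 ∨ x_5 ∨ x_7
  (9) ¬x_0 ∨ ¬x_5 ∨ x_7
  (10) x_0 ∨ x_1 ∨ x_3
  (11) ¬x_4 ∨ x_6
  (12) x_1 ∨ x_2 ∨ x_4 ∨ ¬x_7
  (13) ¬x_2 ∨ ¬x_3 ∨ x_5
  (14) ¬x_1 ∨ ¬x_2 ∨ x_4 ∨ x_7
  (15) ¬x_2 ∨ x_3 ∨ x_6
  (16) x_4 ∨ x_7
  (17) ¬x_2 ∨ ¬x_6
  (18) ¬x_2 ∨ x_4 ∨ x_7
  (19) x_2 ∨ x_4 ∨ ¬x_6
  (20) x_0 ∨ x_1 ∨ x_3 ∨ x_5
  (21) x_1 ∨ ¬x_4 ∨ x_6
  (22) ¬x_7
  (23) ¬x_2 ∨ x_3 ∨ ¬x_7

x_0 = False; x_1 = True; x_2 = False; x_3 = True; x_4 = True; x_5 = True; x_6 = True; x_7 = False

Unit clause (¬x_2) forces x_2 = False.
Unit clause (¬x_7) forces x_7 = False.
In (x_2 ∨ x_5) only x_5 is left, so x_5 = True.
In (¬x_0 ∨ ¬x_5 ∨ x_7) only ¬x_0 is left, so x_0 = False.
In (x_4 ∨ x_7) only x_4 is left, so x_4 = True.
In (¬x_4 ∨ x_6) only x_6 is left, so x_6 = True.
Set x_1 = True.
Set x_3 = True.
All clauses satisfied.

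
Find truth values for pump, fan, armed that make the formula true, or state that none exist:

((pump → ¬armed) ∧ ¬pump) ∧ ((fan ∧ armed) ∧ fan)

pump = False, fan = True, armed = True

  (pump → ¬armed) ∧ ¬pump = True
    pump → ¬armed = True
      ¬armed = False
    ¬pump = True
  (fan ∧ armed) ∧ fan = True
    fan ∧ armed = True
Both conjuncts True, so the formula holds.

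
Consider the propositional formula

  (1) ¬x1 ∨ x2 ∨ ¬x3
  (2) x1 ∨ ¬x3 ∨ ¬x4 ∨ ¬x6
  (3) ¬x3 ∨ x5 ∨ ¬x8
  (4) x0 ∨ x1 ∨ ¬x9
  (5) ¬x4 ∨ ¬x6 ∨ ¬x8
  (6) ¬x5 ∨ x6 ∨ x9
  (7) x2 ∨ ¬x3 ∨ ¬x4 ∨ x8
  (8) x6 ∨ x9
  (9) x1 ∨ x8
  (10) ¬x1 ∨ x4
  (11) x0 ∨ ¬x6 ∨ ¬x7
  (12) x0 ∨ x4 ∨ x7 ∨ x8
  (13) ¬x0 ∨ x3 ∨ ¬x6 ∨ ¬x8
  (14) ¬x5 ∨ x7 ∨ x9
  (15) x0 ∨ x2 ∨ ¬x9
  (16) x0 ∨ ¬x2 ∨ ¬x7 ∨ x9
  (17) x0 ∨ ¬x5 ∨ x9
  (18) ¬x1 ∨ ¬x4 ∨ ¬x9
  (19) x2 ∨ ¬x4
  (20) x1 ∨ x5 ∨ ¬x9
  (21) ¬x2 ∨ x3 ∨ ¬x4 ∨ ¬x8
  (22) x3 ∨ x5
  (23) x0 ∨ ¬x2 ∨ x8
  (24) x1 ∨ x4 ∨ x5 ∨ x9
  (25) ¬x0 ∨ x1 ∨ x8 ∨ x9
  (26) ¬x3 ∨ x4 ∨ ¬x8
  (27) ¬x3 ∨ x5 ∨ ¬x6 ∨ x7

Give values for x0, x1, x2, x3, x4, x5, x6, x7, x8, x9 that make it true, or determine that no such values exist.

x0=T; x1=F; x2=T; x3=T; x4=T; x5=T; x6=F; x7=F; x8=T; x9=T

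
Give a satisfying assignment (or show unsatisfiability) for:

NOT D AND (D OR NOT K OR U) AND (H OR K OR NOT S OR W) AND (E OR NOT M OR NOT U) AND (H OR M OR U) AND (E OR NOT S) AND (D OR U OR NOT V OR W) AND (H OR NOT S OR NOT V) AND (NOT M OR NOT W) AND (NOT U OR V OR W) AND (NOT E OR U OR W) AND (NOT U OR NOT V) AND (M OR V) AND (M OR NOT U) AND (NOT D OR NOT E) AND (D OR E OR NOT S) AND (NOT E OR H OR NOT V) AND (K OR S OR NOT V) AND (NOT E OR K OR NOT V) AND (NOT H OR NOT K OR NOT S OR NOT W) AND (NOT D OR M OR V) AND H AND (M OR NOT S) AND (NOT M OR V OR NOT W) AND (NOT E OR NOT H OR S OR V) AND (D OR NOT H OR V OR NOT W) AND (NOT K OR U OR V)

Unit clause (NOT D) forces D = False.
Unit clause (H) forces H = True.
Try K = True:
  (D OR NOT K OR U) forces U = True.
  (NOT U OR NOT V) forces V = False.
  (NOT U OR V OR W) forces W = True.
  clause (D OR NOT H OR V OR NOT W) is falsified — backtrack.
So K = False.
Set E = False.
  then (E OR NOT S) forces S = False.
  then (K OR S OR NOT V) forces V = False.
  then (D OR NOT H OR V OR NOT W) forces W = False.
  then (NOT U OR V OR W) forces U = False.
  then (M OR V) forces M = True.
All clauses satisfied.

K = False, E = False, V = False, U = False, W = False, S = False, H = True, M = True, D = False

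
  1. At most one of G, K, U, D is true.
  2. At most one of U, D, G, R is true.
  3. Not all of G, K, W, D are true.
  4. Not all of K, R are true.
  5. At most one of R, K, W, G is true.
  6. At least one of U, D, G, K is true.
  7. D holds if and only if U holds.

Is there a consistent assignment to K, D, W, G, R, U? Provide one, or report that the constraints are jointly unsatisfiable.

K = True, D = False, W = False, G = False, R = False, U = False

  (1) {G, K, U, D}: 1 true — at most one ✓
  (2) {U, D, G, R}: 0 true — at most one ✓
  (3) {G, K, W, D}: 1/4 true — not all ✓
  (4) {K, R}: 1/2 true — not all ✓
  (5) {R, K, W, G}: 1 true — at most one ✓
  (6) {U, D, G, K}: 1 true — at least one ✓
  (7) D=F, U=F — same ✓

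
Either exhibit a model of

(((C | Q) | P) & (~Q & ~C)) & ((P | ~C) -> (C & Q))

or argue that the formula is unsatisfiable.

The formula is unsatisfiable.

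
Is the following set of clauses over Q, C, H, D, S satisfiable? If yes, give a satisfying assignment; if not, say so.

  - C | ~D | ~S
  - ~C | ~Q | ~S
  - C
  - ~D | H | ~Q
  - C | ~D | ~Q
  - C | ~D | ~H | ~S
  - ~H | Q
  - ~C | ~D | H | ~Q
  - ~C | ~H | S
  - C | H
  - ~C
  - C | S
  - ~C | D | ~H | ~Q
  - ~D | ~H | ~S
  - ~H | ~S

Case C = True:
  Clause (~C) is falsified — contradiction.
Case C = False:
  Clause (C) is falsified — contradiction.
Both cases fail, so the formula is unsatisfiable.

UNSATISFIABLE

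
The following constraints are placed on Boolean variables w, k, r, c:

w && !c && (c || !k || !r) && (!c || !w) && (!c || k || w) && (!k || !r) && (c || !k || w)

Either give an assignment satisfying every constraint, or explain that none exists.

w = True, k = False, r = False, c = False

Unit clause (w) forces w = True.
Unit clause (!c) forces c = False.
Set k = False.
Set r = False.
Check each clause:
  (w): w holds.
  (!c): !c holds.
  (c || !k || !r): !k holds.
  (!c || !w): !c holds.
  (!c || k || w): !c holds.
  (!k || !r): !k holds.
  (c || !k || w): !k holds.
All clauses satisfied.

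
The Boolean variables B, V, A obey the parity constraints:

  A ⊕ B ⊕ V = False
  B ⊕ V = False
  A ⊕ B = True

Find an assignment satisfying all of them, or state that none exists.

B = True, V = True, A = False

A ⊕ B ⊕ V = F ⊕ T ⊕ T = False ✓
B ⊕ V = T ⊕ T = False ✓
A ⊕ B = F ⊕ T = True ✓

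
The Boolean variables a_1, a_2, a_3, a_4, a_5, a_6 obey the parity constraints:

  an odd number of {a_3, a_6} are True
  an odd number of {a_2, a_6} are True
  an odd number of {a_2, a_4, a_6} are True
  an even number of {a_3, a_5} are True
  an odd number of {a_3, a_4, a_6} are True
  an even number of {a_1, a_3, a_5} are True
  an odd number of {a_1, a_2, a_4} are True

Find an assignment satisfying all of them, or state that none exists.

a_1: False, a_2: True, a_3: True, a_4: False, a_5: True, a_6: False

{a_3, a_6}: 1 true → odd ✓
{a_2, a_6}: 1 true → odd ✓
{a_2, a_4, a_6}: 1 true → odd ✓
{a_3, a_5}: 2 true → even ✓
{a_3, a_4, a_6}: 1 true → odd ✓
{a_1, a_3, a_5}: 2 true → even ✓
{a_1, a_2, a_4}: 1 true → odd ✓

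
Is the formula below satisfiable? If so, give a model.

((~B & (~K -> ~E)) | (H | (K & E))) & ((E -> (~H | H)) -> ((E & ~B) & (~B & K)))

E = True, K = True, B = False, H = True

  (~B & (~K -> ~E)) | (H | (K & E)) = True
    ~B & (~K -> ~E) = True
      ~B = True
      ~K -> ~E = True
        ~K = False
        ~E = False
    H | (K & E) = True
      K & E = True
  (E -> (~H | H)) -> ((E & ~B) & (~B & K)) = True
    E -> (~H | H) = True
      ~H | H = True
        ~H = False
    (E & ~B) & (~B & K) = True
      E & ~B = True
        ~B = True
      ~B & K = True
        ~B = True
Both conjuncts True, so the formula holds.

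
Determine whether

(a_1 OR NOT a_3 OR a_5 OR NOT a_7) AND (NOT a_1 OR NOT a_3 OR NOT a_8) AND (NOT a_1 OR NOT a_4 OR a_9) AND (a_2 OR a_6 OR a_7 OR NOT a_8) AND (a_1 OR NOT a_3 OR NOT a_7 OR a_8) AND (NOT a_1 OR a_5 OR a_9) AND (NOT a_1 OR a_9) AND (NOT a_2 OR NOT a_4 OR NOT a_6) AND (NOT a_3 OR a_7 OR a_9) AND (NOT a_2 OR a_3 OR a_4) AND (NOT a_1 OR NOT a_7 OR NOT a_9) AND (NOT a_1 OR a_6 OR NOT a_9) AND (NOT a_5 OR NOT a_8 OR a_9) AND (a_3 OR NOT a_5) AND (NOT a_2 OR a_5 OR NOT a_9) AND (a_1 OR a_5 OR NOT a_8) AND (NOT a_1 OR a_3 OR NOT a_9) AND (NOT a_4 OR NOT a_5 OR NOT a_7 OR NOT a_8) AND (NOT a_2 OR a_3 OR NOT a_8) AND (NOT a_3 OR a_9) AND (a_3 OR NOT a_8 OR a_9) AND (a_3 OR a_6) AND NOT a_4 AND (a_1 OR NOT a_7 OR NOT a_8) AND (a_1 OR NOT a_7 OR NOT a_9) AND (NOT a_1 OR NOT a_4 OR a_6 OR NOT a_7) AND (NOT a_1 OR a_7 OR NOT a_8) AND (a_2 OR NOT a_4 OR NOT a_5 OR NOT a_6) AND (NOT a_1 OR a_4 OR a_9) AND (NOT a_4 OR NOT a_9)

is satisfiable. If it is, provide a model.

Unit clause (NOT a_4) forces a_4 = False.
Set a_1 = False.
Set a_2 = False.
Set a_3 = False.
  then (a_3 OR NOT a_5) forces a_5 = False.
  then (a_1 OR a_5 OR NOT a_8) forces a_8 = False.
  then (a_3 OR a_6) forces a_6 = True.
Set a_7 = True.
  then (a_1 OR NOT a_7 OR NOT a_9) forces a_9 = False.
All clauses satisfied.

a_1 = False, a_2 = False, a_3 = False, a_4 = False, a_5 = False, a_6 = True, a_7 = True, a_8 = False, a_9 = False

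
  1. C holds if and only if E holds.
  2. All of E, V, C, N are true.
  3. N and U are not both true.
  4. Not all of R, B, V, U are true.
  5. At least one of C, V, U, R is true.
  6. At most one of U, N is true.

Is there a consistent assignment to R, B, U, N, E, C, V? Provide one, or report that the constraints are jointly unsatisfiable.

R=T; B=F; U=F; N=T; E=T; C=T; V=T

  (1) C=T, E=T — same ✓
  (2) {E, V, C, N}: all 4 true ✓
  (3) N=T, U=F — not both ✓
  (4) {R, B, V, U}: 2/4 true — not all ✓
  (5) {C, V, U, R}: 3 true — at least one ✓
  (6) {U, N}: 1 true — at most one ✓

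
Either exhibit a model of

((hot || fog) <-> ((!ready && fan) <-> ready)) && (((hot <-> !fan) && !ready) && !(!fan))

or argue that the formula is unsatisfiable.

fog: False, ready: False, hot: False, fan: True

  (hot || fog) <-> ((!ready && fan) <-> ready) = True
    hot || fog = False
    (!ready && fan) <-> ready = False
      !ready && fan = True
        !ready = True
  ((hot <-> !fan) && !ready) && !(!fan) = True
    (hot <-> !fan) && !ready = True
      hot <-> !fan = True
        !fan = False
      !ready = True
    !(!fan) = True
      !fan = False
Both conjuncts True, so the formula holds.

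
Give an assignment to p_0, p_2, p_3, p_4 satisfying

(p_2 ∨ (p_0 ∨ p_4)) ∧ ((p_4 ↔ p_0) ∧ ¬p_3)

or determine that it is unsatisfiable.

p_0 = True, p_2 = True, p_3 = False, p_4 = True

  p_2 ∨ (p_0 ∨ p_4) = True
    p_0 ∨ p_4 = True
  (p_4 ↔ p_0) ∧ ¬p_3 = True
    p_4 ↔ p_0 = True
    ¬p_3 = True
Both conjuncts True, so the formula holds.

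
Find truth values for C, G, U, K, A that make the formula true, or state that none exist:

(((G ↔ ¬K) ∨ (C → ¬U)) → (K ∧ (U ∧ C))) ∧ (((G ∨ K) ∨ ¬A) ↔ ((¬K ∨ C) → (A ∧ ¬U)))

C=T; G=F; U=T; K=F; A=T

  ((G ↔ ¬K) ∨ (C → ¬U)) → (K ∧ (U ∧ C)) = True
    (G ↔ ¬K) ∨ (C → ¬U) = False
      G ↔ ¬K = False
        ¬K = True
      C → ¬U = False
        ¬U = False
    K ∧ (U ∧ C) = False
      U ∧ C = True
  ((G ∨ K) ∨ ¬A) ↔ ((¬K ∨ C) → (A ∧ ¬U)) = True
    (G ∨ K) ∨ ¬A = False
      G ∨ K = False
      ¬A = False
    (¬K ∨ C) → (A ∧ ¬U) = False
      ¬K ∨ C = True
        ¬K = True
      A ∧ ¬U = False
        ¬U = False
Both conjuncts True, so the formula holds.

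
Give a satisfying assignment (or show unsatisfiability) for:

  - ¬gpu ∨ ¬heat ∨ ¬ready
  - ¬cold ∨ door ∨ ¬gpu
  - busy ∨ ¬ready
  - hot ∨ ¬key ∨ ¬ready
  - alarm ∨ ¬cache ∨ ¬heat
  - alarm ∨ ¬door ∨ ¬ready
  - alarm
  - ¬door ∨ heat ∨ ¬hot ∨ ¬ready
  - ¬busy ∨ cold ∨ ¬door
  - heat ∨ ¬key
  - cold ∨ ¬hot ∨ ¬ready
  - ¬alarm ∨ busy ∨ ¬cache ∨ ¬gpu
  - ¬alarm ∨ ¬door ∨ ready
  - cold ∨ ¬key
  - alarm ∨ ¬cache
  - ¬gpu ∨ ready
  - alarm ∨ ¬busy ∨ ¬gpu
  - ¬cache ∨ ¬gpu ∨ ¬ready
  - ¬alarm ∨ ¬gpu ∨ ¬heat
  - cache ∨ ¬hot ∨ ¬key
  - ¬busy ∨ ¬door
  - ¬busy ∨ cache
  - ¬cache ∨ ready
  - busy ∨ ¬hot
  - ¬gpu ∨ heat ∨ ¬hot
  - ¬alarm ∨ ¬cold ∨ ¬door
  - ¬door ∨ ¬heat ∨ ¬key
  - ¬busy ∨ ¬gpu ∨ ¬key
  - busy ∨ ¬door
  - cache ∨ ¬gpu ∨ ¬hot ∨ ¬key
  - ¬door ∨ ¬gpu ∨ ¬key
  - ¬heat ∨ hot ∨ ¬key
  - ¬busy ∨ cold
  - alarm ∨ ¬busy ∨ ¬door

hot = False, alarm = True, gpu = False, key = False, heat = True, cold = True, door = False, cache = True, ready = True, busy = True

Unit clause (alarm) forces alarm = True.
Set hot = False.
Set gpu = False.
Try key = True:
  (hot ∨ ¬key ∨ ¬ready) forces ready = False.
  (heat ∨ ¬key) forces heat = True.
  clause (¬heat ∨ hot ∨ ¬key) is falsified — backtrack.
So key = False.
Set heat = True.
Set cold = True.
  then (¬alarm ∨ ¬cold ∨ ¬door) forces door = False.
Set cache = True.
  then (¬cache ∨ ready) forces ready = True.
  then (busy ∨ ¬ready) forces busy = True.
All clauses satisfied.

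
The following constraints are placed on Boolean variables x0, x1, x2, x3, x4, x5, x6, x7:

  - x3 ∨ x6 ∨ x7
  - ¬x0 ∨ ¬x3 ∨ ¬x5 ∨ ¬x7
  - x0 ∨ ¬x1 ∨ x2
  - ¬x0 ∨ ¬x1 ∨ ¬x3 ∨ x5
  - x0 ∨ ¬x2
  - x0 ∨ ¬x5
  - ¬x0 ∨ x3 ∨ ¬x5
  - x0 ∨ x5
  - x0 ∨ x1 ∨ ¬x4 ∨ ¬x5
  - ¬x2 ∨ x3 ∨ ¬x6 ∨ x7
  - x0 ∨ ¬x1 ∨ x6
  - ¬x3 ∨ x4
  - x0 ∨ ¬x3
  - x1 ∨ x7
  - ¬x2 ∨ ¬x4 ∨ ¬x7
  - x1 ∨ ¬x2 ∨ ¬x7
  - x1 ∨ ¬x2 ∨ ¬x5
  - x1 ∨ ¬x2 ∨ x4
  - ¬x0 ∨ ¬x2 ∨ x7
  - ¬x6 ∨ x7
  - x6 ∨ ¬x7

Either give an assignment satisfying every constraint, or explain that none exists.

Try x0 = False:
  (x0 ∨ ¬x2) forces x2 = False.
  (x0 ∨ ¬x1 ∨ x2) forces x1 = False.
  (x0 ∨ ¬x5) forces x5 = False.
  clause (x0 ∨ x5) is falsified — backtrack.
So x0 = True.
Set x1 = True.
Set x2 = False.
Set x3 = False.
  then (¬x0 ∨ x3 ∨ ¬x5) forces x5 = False.
Set x4 = False.
Set x6 = True.
  then (¬x6 ∨ x7) forces x7 = True.
All clauses satisfied.

x0 = True, x1 = True, x2 = False, x3 = False, x4 = False, x5 = False, x6 = True, x7 = True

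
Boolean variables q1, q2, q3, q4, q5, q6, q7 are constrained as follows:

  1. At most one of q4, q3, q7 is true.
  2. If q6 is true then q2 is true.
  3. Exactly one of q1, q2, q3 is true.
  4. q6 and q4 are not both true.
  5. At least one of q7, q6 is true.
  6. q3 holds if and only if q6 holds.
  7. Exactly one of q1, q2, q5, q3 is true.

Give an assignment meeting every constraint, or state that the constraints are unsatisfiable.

q1 = True; q2 = False; q3 = False; q4 = False; q5 = False; q6 = False; q7 = True

  (1) {q4, q3, q7}: 1 true — at most one ✓
  (2) q6=F ⇒ q2: vacuous ✓
  (3) {q1, q2, q3}: 1 true — exactly one ✓
  (4) q6=F, q4=F — not both ✓
  (5) {q7, q6}: 1 true — at least one ✓
  (6) q3=F, q6=F — same ✓
  (7) {q1, q2, q5, q3}: 1 true — exactly one ✓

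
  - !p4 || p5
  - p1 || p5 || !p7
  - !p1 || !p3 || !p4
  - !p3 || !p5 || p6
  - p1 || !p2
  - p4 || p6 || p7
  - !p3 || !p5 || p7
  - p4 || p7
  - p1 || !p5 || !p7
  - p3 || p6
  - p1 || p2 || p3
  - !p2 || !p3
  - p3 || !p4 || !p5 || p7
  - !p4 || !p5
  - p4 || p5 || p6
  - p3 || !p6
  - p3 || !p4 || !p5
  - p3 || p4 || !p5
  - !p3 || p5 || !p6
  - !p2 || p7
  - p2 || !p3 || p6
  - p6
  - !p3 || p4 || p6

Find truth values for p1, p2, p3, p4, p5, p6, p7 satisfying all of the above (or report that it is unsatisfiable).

p1: True, p2: False, p3: True, p4: False, p5: True, p6: True, p7: True

Unit clause (p6) forces p6 = True.
In (p3 || !p6) only p3 is left, so p3 = True.
In (!p3 || p5 || !p6) only p5 is left, so p5 = True.
In (!p3 || !p5 || p7) only p7 is left, so p7 = True.
In (p1 || !p5 || !p7) only p1 is left, so p1 = True.
In (!p2 || !p3) only !p2 is left, so p2 = False.
In (!p4 || !p5) only !p4 is left, so p4 = False.
All clauses satisfied.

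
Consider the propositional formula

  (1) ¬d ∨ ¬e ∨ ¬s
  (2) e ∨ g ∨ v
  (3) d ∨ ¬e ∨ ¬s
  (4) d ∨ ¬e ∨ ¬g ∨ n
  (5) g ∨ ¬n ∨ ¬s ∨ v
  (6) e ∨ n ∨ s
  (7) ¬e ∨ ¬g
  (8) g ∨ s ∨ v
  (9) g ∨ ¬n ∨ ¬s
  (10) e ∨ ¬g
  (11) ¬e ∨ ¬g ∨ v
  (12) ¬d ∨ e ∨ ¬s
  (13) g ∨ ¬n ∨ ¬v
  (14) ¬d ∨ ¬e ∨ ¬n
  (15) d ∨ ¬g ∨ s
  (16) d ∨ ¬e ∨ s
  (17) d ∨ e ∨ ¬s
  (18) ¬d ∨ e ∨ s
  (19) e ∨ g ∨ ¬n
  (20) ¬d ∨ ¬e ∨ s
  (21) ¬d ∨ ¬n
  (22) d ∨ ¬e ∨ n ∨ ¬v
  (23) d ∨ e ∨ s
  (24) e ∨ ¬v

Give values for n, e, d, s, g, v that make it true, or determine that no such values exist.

Unsatisfiable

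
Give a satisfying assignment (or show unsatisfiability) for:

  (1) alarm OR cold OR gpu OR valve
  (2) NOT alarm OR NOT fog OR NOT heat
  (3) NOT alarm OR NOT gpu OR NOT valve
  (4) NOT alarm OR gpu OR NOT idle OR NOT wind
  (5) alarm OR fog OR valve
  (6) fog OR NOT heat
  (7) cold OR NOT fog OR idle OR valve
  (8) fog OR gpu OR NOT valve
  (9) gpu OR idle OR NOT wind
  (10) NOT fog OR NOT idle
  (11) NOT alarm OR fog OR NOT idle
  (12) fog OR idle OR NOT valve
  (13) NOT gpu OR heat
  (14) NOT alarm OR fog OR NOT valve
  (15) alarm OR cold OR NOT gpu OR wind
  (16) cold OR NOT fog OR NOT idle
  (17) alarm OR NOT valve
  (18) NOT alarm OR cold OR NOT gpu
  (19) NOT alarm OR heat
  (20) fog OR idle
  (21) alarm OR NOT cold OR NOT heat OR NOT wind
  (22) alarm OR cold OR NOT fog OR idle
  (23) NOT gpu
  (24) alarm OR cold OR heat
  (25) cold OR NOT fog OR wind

heat = True, cold = True, fog = True, idle = False, wind = False, alarm = False, valve = False, gpu = False

Unit clause (NOT gpu) forces gpu = False.
Set heat = True.
  then (fog OR NOT heat) forces fog = True.
  then (NOT fog OR NOT idle) forces idle = False.
  then (NOT alarm OR NOT fog OR NOT heat) forces alarm = False.
  then (gpu OR idle OR NOT wind) forces wind = False.
  then (alarm OR NOT valve) forces valve = False.
  then (alarm OR cold OR NOT fog OR idle) forces cold = True.
All clauses satisfied.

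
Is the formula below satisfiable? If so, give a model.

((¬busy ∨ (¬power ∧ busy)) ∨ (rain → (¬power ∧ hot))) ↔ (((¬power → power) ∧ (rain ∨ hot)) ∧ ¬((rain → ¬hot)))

busy=T, hot=F, rain=T, power=T

  ((¬busy ∨ (¬power ∧ busy)) ∨ (rain → (¬power ∧ hot))) ↔ (((¬power → power) ∧ (rain ∨ hot)) ∧ ¬((rain → ¬hot))) = True
    (¬busy ∨ (¬power ∧ busy)) ∨ (rain → (¬power ∧ hot)) = False
      ¬busy ∨ (¬power ∧ busy) = False
        ¬busy = False
        ¬power ∧ busy = False
          ¬power = False
      rain → (¬power ∧ hot) = False
        ¬power ∧ hot = False
          ¬power = False
    ((¬power → power) ∧ (rain ∨ hot)) ∧ ¬((rain → ¬hot)) = False
      (¬power → power) ∧ (rain ∨ hot) = True
        ¬power → power = True
          ¬power = False
        rain ∨ hot = True
      ¬((rain → ¬hot)) = False
        rain → ¬hot = True
          ¬hot = True
The formula evaluates to True.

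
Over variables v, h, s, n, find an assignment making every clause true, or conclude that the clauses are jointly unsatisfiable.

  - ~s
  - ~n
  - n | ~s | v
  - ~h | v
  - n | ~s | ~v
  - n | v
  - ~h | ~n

Unit clause (~s) forces s = False.
Unit clause (~n) forces n = False.
In (n | v) only v is left, so v = True.
Set h = False.
Check each clause:
  (~s): ~s holds.
  (~n): ~n holds.
  (n | ~s | v): ~s holds.
  (~h | v): ~h holds.
  (n | ~s | ~v): ~s holds.
  (n | v): v holds.
  (~h | ~n): ~h holds.
All clauses satisfied.

v = True; h = False; s = False; n = False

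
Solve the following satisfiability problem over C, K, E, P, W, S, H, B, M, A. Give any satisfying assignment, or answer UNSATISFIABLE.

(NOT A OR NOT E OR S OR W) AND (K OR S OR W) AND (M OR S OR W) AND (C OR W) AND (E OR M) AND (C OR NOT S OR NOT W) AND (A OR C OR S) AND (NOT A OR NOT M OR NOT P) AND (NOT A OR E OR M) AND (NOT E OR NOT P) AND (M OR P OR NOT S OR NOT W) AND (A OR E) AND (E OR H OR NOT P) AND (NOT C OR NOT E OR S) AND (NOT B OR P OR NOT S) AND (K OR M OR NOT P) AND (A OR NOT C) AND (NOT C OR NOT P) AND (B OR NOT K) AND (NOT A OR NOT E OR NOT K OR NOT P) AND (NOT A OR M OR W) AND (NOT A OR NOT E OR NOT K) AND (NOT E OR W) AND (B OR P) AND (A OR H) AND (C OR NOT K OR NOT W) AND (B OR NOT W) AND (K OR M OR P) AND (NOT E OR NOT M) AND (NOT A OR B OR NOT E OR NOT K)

C: False; K: False; E: False; P: False; W: True; S: False; H: False; B: True; M: True; A: True

Set C = False.
  then (C OR W) forces W = True.
  then (C OR NOT S OR NOT W) forces S = False.
  then (A OR C OR S) forces A = True.
  then (C OR NOT K OR NOT W) forces K = False.
  then (B OR NOT W) forces B = True.
Try E = True:
  (NOT E OR NOT P) forces P = False.
  (K OR M OR P) forces M = True.
  clause (NOT E OR NOT M) is falsified — backtrack.
So E = False.
  then (E OR M) forces M = True.
  then (NOT A OR NOT M OR NOT P) forces P = False.
Set H = False.
All clauses satisfied.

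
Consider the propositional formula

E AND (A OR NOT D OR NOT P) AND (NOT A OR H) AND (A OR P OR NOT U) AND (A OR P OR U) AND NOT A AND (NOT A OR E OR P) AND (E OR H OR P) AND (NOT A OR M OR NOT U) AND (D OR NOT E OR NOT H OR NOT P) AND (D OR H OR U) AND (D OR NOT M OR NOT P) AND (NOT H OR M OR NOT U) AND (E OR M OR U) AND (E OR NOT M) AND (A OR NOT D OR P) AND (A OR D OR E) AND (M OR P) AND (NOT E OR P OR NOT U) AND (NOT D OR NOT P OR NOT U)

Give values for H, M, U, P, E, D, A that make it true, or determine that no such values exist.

Unit clause (E) forces E = True.
Unit clause (NOT A) forces A = False.
Set H = False.
Set M = False.
  then (M OR P) forces P = True.
  then (A OR NOT D OR NOT P) forces D = False.
  then (D OR H OR U) forces U = True.
All clauses satisfied.

H = False; M = False; U = True; P = True; E = True; D = False; A = False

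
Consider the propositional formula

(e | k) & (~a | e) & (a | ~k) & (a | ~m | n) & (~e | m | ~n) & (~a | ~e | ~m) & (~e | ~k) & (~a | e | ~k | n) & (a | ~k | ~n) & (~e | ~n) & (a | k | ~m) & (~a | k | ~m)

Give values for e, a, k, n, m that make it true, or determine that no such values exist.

e: True; a: True; k: False; n: False; m: False

Set e = True.
  then (~e | ~k) forces k = False.
  then (~e | ~n) forces n = False.
Set a = True.
  then (~a | ~e | ~m) forces m = False.
All clauses satisfied.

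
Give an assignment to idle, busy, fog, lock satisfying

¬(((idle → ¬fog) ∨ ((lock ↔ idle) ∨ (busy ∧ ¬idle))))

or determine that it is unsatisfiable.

idle=T, busy=T, fog=T, lock=F

  ¬(((idle → ¬fog) ∨ ((lock ↔ idle) ∨ (busy ∧ ¬idle)))) = True
    (idle → ¬fog) ∨ ((lock ↔ idle) ∨ (busy ∧ ¬idle)) = False
      idle → ¬fog = False
        ¬fog = False
      (lock ↔ idle) ∨ (busy ∧ ¬idle) = False
        lock ↔ idle = False
        busy ∧ ¬idle = False
          ¬idle = False
The formula evaluates to True.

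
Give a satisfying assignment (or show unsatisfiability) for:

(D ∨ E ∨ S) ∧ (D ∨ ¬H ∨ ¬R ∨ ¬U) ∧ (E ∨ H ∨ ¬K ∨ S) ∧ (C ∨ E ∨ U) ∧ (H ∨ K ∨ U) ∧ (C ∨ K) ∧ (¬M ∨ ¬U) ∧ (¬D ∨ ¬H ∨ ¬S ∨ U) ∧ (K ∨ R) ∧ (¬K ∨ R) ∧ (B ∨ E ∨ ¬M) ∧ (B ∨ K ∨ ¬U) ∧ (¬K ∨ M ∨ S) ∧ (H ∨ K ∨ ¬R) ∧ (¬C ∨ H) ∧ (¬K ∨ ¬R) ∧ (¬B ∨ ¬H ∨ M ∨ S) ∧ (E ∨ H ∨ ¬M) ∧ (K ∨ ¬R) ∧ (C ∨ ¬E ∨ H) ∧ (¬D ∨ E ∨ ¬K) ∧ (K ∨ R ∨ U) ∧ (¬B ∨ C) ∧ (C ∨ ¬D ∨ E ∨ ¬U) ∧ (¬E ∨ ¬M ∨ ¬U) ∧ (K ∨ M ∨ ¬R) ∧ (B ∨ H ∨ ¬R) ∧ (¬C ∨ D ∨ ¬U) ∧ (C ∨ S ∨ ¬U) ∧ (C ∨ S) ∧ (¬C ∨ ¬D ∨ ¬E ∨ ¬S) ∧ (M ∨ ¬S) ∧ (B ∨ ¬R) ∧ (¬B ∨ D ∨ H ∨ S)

Case R = True:
  (¬K ∨ ¬R) forces K = False.
  Clause (K ∨ ¬R) is falsified — contradiction.
Case R = False:
  (K ∨ R) forces K = True.
  Clause (¬K ∨ R) is falsified — contradiction.
Both cases fail, so the formula is unsatisfiable.

Unsatisfiable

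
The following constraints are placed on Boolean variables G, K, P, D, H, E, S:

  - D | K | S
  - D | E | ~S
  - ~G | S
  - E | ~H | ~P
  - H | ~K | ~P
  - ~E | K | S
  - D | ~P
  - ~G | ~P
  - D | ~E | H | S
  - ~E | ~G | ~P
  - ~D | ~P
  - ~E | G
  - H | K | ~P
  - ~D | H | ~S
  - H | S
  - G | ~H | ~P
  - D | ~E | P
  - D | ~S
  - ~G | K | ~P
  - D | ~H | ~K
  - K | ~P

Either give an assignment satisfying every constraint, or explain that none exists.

Set G = True.
  then (~G | S) forces S = True.
  then (~G | ~P) forces P = False.
  then (D | ~S) forces D = True.
  then (~D | H | ~S) forces H = True.
Set K = False.
Set E = True.
All clauses satisfied.

G=T, K=F, P=F, D=T, H=T, E=T, S=T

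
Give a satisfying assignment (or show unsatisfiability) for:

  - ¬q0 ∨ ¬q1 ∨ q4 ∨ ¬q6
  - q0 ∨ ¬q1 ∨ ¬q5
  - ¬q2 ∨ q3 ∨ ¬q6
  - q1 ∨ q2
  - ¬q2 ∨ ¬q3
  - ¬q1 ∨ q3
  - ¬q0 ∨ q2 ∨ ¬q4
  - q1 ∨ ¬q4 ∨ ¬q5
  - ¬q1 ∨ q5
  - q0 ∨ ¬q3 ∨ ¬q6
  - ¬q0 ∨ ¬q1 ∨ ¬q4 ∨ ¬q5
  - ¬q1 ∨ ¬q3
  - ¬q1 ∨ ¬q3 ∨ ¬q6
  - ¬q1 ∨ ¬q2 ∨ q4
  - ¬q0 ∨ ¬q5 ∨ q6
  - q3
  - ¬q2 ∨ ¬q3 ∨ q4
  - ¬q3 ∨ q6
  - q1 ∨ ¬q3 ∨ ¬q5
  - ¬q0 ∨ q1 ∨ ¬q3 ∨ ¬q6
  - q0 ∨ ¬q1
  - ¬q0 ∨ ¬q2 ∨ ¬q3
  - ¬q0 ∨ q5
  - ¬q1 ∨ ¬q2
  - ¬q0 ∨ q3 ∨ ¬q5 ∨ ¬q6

Unsatisfiable

Case q3 = True:
  (¬q2 ∨ ¬q3) forces q2 = False.
  (q1 ∨ q2) forces q1 = True.
  Clause (¬q1 ∨ ¬q3) is falsified — contradiction.
Case q3 = False:
  Clause (q3) is falsified — contradiction.
Both cases fail, so the formula is unsatisfiable.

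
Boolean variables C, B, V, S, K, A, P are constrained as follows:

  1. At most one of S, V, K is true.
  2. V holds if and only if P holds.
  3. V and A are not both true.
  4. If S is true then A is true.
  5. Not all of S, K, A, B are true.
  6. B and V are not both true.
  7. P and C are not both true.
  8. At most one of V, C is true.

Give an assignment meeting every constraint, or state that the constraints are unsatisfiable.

C = False, B = True, V = False, S = False, K = False, A = False, P = False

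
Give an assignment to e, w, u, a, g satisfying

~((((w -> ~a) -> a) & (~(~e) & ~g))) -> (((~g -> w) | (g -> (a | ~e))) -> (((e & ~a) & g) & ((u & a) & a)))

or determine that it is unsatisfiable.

e = True; w = True; u = True; a = True; g = False

  ~((((w -> ~a) -> a) & (~(~e) & ~g))) -> (((~g -> w) | (g -> (a | ~e))) -> (((e & ~a) & g) & ((u & a) & a))) = True
    ~((((w -> ~a) -> a) & (~(~e) & ~g))) = False
      ((w -> ~a) -> a) & (~(~e) & ~g) = True
        (w -> ~a) -> a = True
          w -> ~a = False
            ~a = False
        ~(~e) & ~g = True
          ~(~e) = True
            ~e = False
          ~g = True
    ((~g -> w) | (g -> (a | ~e))) -> (((e & ~a) & g) & ((u & a) & a)) = False
      (~g -> w) | (g -> (a | ~e)) = True
        ~g -> w = True
          ~g = True
        g -> (a | ~e) = True
          a | ~e = True
            ~e = False
      ((e & ~a) & g) & ((u & a) & a) = False
        (e & ~a) & g = False
          e & ~a = False
            ~a = False
        (u & a) & a = True
          u & a = True
The formula evaluates to True.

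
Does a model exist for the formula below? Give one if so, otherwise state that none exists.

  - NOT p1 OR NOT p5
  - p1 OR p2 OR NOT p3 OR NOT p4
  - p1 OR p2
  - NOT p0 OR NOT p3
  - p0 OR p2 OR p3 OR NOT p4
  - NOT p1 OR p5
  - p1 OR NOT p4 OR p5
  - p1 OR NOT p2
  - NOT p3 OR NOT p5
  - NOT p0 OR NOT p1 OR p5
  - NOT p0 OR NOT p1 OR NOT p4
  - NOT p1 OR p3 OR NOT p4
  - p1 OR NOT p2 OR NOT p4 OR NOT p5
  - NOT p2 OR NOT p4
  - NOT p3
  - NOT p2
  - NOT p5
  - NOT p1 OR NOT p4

Unsatisfiable

Case p1 = True:
  (NOT p1 OR NOT p5) forces p5 = False.
  Clause (NOT p1 OR p5) is falsified — contradiction.
Case p1 = False:
  (p1 OR p2) forces p2 = True.
  Clause (p1 OR NOT p2) is falsified — contradiction.
Both cases fail, so the formula is unsatisfiable.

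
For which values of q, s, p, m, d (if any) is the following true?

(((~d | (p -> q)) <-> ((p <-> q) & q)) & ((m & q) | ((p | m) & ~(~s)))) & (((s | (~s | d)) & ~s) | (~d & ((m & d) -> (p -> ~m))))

q=T, s=F, p=T, m=T, d=T

  ((~d | (p -> q)) <-> ((p <-> q) & q)) & ((m & q) | ((p | m) & ~(~s))) = True
    (~d | (p -> q)) <-> ((p <-> q) & q) = True
      ~d | (p -> q) = True
        ~d = False
        p -> q = True
      (p <-> q) & q = True
        p <-> q = True
    (m & q) | ((p | m) & ~(~s)) = True
      m & q = True
      (p | m) & ~(~s) = False
        p | m = True
        ~(~s) = False
          ~s = True
  ((s | (~s | d)) & ~s) | (~d & ((m & d) -> (p -> ~m))) = True
    (s | (~s | d)) & ~s = True
      s | (~s | d) = True
        ~s | d = True
          ~s = True
      ~s = True
    ~d & ((m & d) -> (p -> ~m)) = False
      ~d = False
      (m & d) -> (p -> ~m) = False
        m & d = True
        p -> ~m = False
          ~m = False
Both conjuncts True, so the formula holds.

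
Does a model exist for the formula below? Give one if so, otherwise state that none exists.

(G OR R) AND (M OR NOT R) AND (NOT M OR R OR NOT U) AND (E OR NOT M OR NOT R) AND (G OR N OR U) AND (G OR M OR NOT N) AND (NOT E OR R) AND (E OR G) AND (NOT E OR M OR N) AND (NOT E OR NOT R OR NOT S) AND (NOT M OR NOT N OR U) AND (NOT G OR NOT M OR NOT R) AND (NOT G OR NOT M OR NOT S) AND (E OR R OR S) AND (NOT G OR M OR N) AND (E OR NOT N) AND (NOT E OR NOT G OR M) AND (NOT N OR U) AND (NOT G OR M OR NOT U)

U=T, M=T, G=F, N=T, S=F, E=T, R=T

Set U = True.
Try M = False:
  (M OR NOT R) forces R = False.
  (G OR R) forces G = True.
  clause (NOT G OR M OR NOT U) is falsified — backtrack.
So M = True.
  then (NOT M OR R OR NOT U) forces R = True.
  then (E OR NOT M OR NOT R) forces E = True.
  then (NOT E OR NOT R OR NOT S) forces S = False.
  then (NOT G OR NOT M OR NOT R) forces G = False.
Set N = True.
All clauses satisfied.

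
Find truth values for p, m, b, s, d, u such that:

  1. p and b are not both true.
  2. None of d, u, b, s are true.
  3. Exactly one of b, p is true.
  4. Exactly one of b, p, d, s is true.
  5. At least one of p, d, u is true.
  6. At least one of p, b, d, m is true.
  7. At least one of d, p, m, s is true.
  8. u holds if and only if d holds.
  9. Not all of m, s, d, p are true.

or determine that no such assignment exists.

p = True, m = True, b = False, s = False, d = False, u = False

  (1) p=T, b=F — not both ✓
  (2) {d, u, b, s}: 0 true — none ✓
  (3) {b, p}: 1 true — exactly one ✓
  (4) {b, p, d, s}: 1 true — exactly one ✓
  (5) {p, d, u}: 1 true — at least one ✓
  (6) {p, b, d, m}: 2 true — at least one ✓
  (7) {d, p, m, s}: 2 true — at least one ✓
  (8) u=F, d=F — same ✓
  (9) {m, s, d, p}: 2/4 true — not all ✓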